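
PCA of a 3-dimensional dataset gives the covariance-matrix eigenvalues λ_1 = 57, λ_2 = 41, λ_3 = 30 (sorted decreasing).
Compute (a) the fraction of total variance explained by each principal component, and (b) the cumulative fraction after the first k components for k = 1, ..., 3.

Step 1 — total variance = trace(Sigma) = Σ λ_i = 57 + 41 + 30 = 128.

Step 2 — fraction explained by component i = λ_i / Σ λ:
  PC1: 57/128 = 0.4453
  PC2: 41/128 = 0.3203
  PC3: 30/128 = 0.2344

Step 3 — cumulative fraction after k components = (λ_1 + ... + λ_k) / Σ λ:
  k = 1: 57/128 = 0.4453
  k = 2: (57 + 41)/128 = 98/128 = 0.7656
  k = 3: (57 + 41 + 30)/128 = 128/128 = 1

Summary (fraction, with percent):

explained: PC1 0.4453 (44.53%), PC2 0.3203 (32.03%), PC3 0.2344 (23.44%);  cumulative: 0.4453, 0.7656, 1


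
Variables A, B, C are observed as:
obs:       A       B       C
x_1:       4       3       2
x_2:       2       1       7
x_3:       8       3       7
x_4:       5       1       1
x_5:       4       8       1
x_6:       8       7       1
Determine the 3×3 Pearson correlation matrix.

Step 1 — column means:
  mean(A) = (4 + 2 + 8 + 5 + 4 + 8) / 6 = 31/6 = 5.1667
  mean(B) = (3 + 1 + 3 + 1 + 8 + 7) / 6 = 23/6 = 3.8333
  mean(C) = (2 + 7 + 7 + 1 + 1 + 1) / 6 = 19/6 = 3.1667

Step 2 — sample variances and covariances s[i,j] = (1/(n-1)) · Σ_k (x_{k,i} - mean_i) · (x_{k,j} - mean_j), with n-1 = 5:
  s[A,A] = ((-1.1667)·(-1.1667) + (-3.1667)·(-3.1667) + (2.8333)·(2.8333) + (-0.1667)·(-0.1667) + (-1.1667)·(-1.1667) + (2.8333)·(2.8333)) / 5 = 28.8333/5 = 5.7667
  s[A,B] = ((-1.1667)·(-0.8333) + (-3.1667)·(-2.8333) + (2.8333)·(-0.8333) + (-0.1667)·(-2.8333) + (-1.1667)·(4.1667) + (2.8333)·(3.1667)) / 5 = 12.1667/5 = 2.4333
  s[A,C] = ((-1.1667)·(-1.1667) + (-3.1667)·(3.8333) + (2.8333)·(3.8333) + (-0.1667)·(-2.1667) + (-1.1667)·(-2.1667) + (2.8333)·(-2.1667)) / 5 = -3.1667/5 = -0.6333
  s[B,B] = ((-0.8333)·(-0.8333) + (-2.8333)·(-2.8333) + (-0.8333)·(-0.8333) + (-2.8333)·(-2.8333) + (4.1667)·(4.1667) + (3.1667)·(3.1667)) / 5 = 44.8333/5 = 8.9667
  s[B,C] = ((-0.8333)·(-1.1667) + (-2.8333)·(3.8333) + (-0.8333)·(3.8333) + (-2.8333)·(-2.1667) + (4.1667)·(-2.1667) + (3.1667)·(-2.1667)) / 5 = -22.8333/5 = -4.5667
  s[C,C] = ((-1.1667)·(-1.1667) + (3.8333)·(3.8333) + (3.8333)·(3.8333) + (-2.1667)·(-2.1667) + (-2.1667)·(-2.1667) + (-2.1667)·(-2.1667)) / 5 = 44.8333/5 = 8.9667
  Sample standard deviations s_i = √(s[i,i]):
  s(A) = √(5.7667) = 2.4014
  s(B) = √(8.9667) = 2.9944
  s(C) = √(8.9667) = 2.9944

Step 3 — r_{ij} = s_{ij} / (s_i · s_j):
  r[A,A] = 1 (diagonal).
  r[A,B] = 2.4333 / (2.4014 · 2.9944) = 2.4333 / 7.1908 = 0.3384
  r[A,C] = -0.6333 / (2.4014 · 2.9944) = -0.6333 / 7.1908 = -0.0881
  r[B,B] = 1 (diagonal).
  r[B,C] = -4.5667 / (2.9944 · 2.9944) = -4.5667 / 8.9667 = -0.5093
  r[C,C] = 1 (diagonal).

R is symmetric with unit diagonal. Assembling:

R = [[1, 0.3384, -0.0881],
 [0.3384, 1, -0.5093],
 [-0.0881, -0.5093, 1]]


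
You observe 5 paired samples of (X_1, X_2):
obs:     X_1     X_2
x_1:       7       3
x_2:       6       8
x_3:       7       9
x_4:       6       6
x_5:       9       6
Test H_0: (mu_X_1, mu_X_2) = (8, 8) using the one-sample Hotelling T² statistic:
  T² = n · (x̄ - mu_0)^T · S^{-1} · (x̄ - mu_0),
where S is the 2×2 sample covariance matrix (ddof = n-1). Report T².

Step 1 — sample mean vector:
  mean(X_1) = (7 + 6 + 7 + 6 + 9) / 5 = 35/5 = 7
  mean(X_2) = (3 + 8 + 9 + 6 + 6) / 5 = 32/5 = 6.4
  x̄ = (7, 6.4),  deviation x̄ - mu_0 = (7, 6.4) - (8, 8) = (-1, -1.6).

Step 2 — sample covariance matrix, S[i,j] = (1/(n-1)) · Σ_k (x_{k,i} - mean_i) · (x_{k,j} - mean_j), divisor n-1 = 4:
  S[X_1,X_1] = ((0)·(0) + (-1)·(-1) + (0)·(0) + (-1)·(-1) + (2)·(2)) / 4 = 6/4 = 1.5
  S[X_1,X_2] = ((0)·(-3.4) + (-1)·(1.6) + (0)·(2.6) + (-1)·(-0.4) + (2)·(-0.4)) / 4 = -2/4 = -0.5
  S[X_2,X_2] = ((-3.4)·(-3.4) + (1.6)·(1.6) + (2.6)·(2.6) + (-0.4)·(-0.4) + (-0.4)·(-0.4)) / 4 = 21.2/4 = 5.3
  S = [[1.5, -0.5],
 [-0.5, 5.3]].

Step 3 — invert S. det(S) = 1.5·5.3 - (-0.5)² = 7.7.
  S^{-1} = (1/det) · [[d, -b], [-b, a]] = [[0.6883, 0.0649],
 [0.0649, 0.1948]].

Step 4 — quadratic form (x̄ - mu_0)^T · S^{-1} · (x̄ - mu_0):
  S^{-1} · (x̄ - mu_0) = (-0.7922, -0.3766),
  (x̄ - mu_0)^T · [...] = (-1)·(-0.7922) + (-1.6)·(-0.3766) = 1.3948.

Step 5 — scale by n: T² = 5 · 1.3948 = 6.974.

T² ≈ 6.974


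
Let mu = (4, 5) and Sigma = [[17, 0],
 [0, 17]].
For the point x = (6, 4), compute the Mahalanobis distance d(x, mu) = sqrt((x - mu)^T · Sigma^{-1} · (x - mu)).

Step 1 — centre the observation: (x - mu) = (2, -1).

Step 2 — invert Sigma. det(Sigma) = 17·17 - (0)² = 289.
  Sigma^{-1} = (1/det) · [[d, -b], [-b, a]] = [[0.0588, 0],
 [0, 0.0588]].

Step 3 — form the quadratic (x - mu)^T · Sigma^{-1} · (x - mu):
  Sigma^{-1} · (x - mu) = (0.1176, -0.0588).
  (x - mu)^T · [Sigma^{-1} · (x - mu)] = (2)·(0.1176) + (-1)·(-0.0588) = 0.2941.

Step 4 — take square root: d = √(0.2941) ≈ 0.5423.

d(x, mu) = √(0.2941) ≈ 0.5423


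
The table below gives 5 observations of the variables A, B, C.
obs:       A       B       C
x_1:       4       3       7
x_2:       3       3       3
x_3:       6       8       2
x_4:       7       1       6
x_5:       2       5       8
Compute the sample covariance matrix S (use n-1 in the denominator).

Step 1 — column means:
  mean(A) = (4 + 3 + 6 + 7 + 2) / 5 = 22/5 = 4.4
  mean(B) = (3 + 3 + 8 + 1 + 5) / 5 = 20/5 = 4
  mean(C) = (7 + 3 + 2 + 6 + 8) / 5 = 26/5 = 5.2

Step 2 — sample covariance S[i,j] = (1/(n-1)) · Σ_k (x_{k,i} - mean_i) · (x_{k,j} - mean_j), with n-1 = 4.
  S[A,A] = ((-0.4)·(-0.4) + (-1.4)·(-1.4) + (1.6)·(1.6) + (2.6)·(2.6) + (-2.4)·(-2.4)) / 4 = 17.2/4 = 4.3
  S[A,B] = ((-0.4)·(-1) + (-1.4)·(-1) + (1.6)·(4) + (2.6)·(-3) + (-2.4)·(1)) / 4 = -2/4 = -0.5
  S[A,C] = ((-0.4)·(1.8) + (-1.4)·(-2.2) + (1.6)·(-3.2) + (2.6)·(0.8) + (-2.4)·(2.8)) / 4 = -7.4/4 = -1.85
  S[B,B] = ((-1)·(-1) + (-1)·(-1) + (4)·(4) + (-3)·(-3) + (1)·(1)) / 4 = 28/4 = 7
  S[B,C] = ((-1)·(1.8) + (-1)·(-2.2) + (4)·(-3.2) + (-3)·(0.8) + (1)·(2.8)) / 4 = -12/4 = -3
  S[C,C] = ((1.8)·(1.8) + (-2.2)·(-2.2) + (-3.2)·(-3.2) + (0.8)·(0.8) + (2.8)·(2.8)) / 4 = 26.8/4 = 6.7

S is symmetric (S[j,i] = S[i,j]). Assembling:

S = [[4.3, -0.5, -1.85],
 [-0.5, 7, -3],
 [-1.85, -3, 6.7]]


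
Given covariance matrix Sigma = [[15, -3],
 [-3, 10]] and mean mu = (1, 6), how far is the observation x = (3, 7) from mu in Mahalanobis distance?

Step 1 — centre the observation: (x - mu) = (2, 1).

Step 2 — invert Sigma. det(Sigma) = 15·10 - (-3)² = 141.
  Sigma^{-1} = (1/det) · [[d, -b], [-b, a]] = [[0.0709, 0.0213],
 [0.0213, 0.1064]].

Step 3 — form the quadratic (x - mu)^T · Sigma^{-1} · (x - mu):
  Sigma^{-1} · (x - mu) = (0.1631, 0.1489).
  (x - mu)^T · [Sigma^{-1} · (x - mu)] = (2)·(0.1631) + (1)·(0.1489) = 0.4752.

Step 4 — take square root: d = √(0.4752) ≈ 0.6893.

d(x, mu) = √(0.4752) ≈ 0.6893


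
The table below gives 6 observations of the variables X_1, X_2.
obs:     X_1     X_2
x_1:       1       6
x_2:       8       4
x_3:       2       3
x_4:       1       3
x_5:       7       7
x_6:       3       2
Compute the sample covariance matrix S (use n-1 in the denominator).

Step 1 — column means:
  mean(X_1) = (1 + 8 + 2 + 1 + 7 + 3) / 6 = 22/6 = 3.6667
  mean(X_2) = (6 + 4 + 3 + 3 + 7 + 2) / 6 = 25/6 = 4.1667

Step 2 — sample covariance S[i,j] = (1/(n-1)) · Σ_k (x_{k,i} - mean_i) · (x_{k,j} - mean_j), with n-1 = 5.
  S[X_1,X_1] = ((-2.6667)·(-2.6667) + (4.3333)·(4.3333) + (-1.6667)·(-1.6667) + (-2.6667)·(-2.6667) + (3.3333)·(3.3333) + (-0.6667)·(-0.6667)) / 5 = 47.3333/5 = 9.4667
  S[X_1,X_2] = ((-2.6667)·(1.8333) + (4.3333)·(-0.1667) + (-1.6667)·(-1.1667) + (-2.6667)·(-1.1667) + (3.3333)·(2.8333) + (-0.6667)·(-2.1667)) / 5 = 10.3333/5 = 2.0667
  S[X_2,X_2] = ((1.8333)·(1.8333) + (-0.1667)·(-0.1667) + (-1.1667)·(-1.1667) + (-1.1667)·(-1.1667) + (2.8333)·(2.8333) + (-2.1667)·(-2.1667)) / 5 = 18.8333/5 = 3.7667

S is symmetric (S[j,i] = S[i,j]). Assembling:

S = [[9.4667, 2.0667],
 [2.0667, 3.7667]]


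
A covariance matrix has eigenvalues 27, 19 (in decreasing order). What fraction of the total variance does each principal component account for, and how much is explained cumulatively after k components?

Step 1 — total variance = trace(Sigma) = Σ λ_i = 27 + 19 = 46.

Step 2 — fraction explained by component i = λ_i / Σ λ:
  PC1: 27/46 = 0.587
  PC2: 19/46 = 0.413

Step 3 — cumulative fraction after k components = (λ_1 + ... + λ_k) / Σ λ:
  k = 1: 27/46 = 0.587
  k = 2: (27 + 19)/46 = 46/46 = 1

Summary (fraction, with percent):

explained: PC1 0.587 (58.7%), PC2 0.413 (41.3%);  cumulative: 0.587, 1


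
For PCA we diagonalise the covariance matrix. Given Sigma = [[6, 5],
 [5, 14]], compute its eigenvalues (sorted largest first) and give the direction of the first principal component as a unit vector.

Step 1 — characteristic polynomial of 2×2 Sigma:
  det(Sigma - λI) = λ² - trace · λ + det = 0.
  trace = 6 + 14 = 20, det = 6·14 - (5)² = 59.
Step 2 — discriminant:
  Δ = trace² - 4·det = 400 - 236 = 164.
Step 3 — eigenvalues:
  λ = (trace ± √Δ)/2 = (20 ± 12.8062)/2,
  λ_1 = 16.4031,  λ_2 = 3.5969.

Step 4 — unit eigenvector for λ_1: solve (Sigma - λ_1 I)v = 0. First row:
  (6 - 16.4031)·v_x + (5)·v_y = 0, i.e. (-10.4031)·v_x + (5)·v_y = 0,
  so v ∝ (b, λ_1 - a) = (5, 10.4031) = u.
  ||u|| = √((5)² + (10.4031)²) = √(133.225) ≈ 11.5423,
  v_1 = u/||u|| ≈ (0.4332, 0.9013) (||v_1|| = 1).

λ_1 = 16.4031,  λ_2 = 3.5969;  v_1 ≈ (0.4332, 0.9013)


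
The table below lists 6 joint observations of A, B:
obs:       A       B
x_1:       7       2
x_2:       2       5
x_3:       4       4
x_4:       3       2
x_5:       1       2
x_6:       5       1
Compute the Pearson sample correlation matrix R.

Step 1 — column means:
  mean(A) = (7 + 2 + 4 + 3 + 1 + 5) / 6 = 22/6 = 3.6667
  mean(B) = (2 + 5 + 4 + 2 + 2 + 1) / 6 = 16/6 = 2.6667

Step 2 — sample variances and covariances s[i,j] = (1/(n-1)) · Σ_k (x_{k,i} - mean_i) · (x_{k,j} - mean_j), with n-1 = 5:
  s[A,A] = ((3.3333)·(3.3333) + (-1.6667)·(-1.6667) + (0.3333)·(0.3333) + (-0.6667)·(-0.6667) + (-2.6667)·(-2.6667) + (1.3333)·(1.3333)) / 5 = 23.3333/5 = 4.6667
  s[A,B] = ((3.3333)·(-0.6667) + (-1.6667)·(2.3333) + (0.3333)·(1.3333) + (-0.6667)·(-0.6667) + (-2.6667)·(-0.6667) + (1.3333)·(-1.6667)) / 5 = -5.6667/5 = -1.1333
  s[B,B] = ((-0.6667)·(-0.6667) + (2.3333)·(2.3333) + (1.3333)·(1.3333) + (-0.6667)·(-0.6667) + (-0.6667)·(-0.6667) + (-1.6667)·(-1.6667)) / 5 = 11.3333/5 = 2.2667
  Sample standard deviations s_i = √(s[i,i]):
  s(A) = √(4.6667) = 2.1602
  s(B) = √(2.2667) = 1.5055

Step 3 — r_{ij} = s_{ij} / (s_i · s_j):
  r[A,A] = 1 (diagonal).
  r[A,B] = -1.1333 / (2.1602 · 1.5055) = -1.1333 / 3.2523 = -0.3485
  r[B,B] = 1 (diagonal).

R is symmetric with unit diagonal. Assembling:

R = [[1, -0.3485],
 [-0.3485, 1]]


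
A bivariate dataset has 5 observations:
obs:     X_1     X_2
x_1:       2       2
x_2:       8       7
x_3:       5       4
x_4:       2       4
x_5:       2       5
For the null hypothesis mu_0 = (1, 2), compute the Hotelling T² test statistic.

Step 1 — sample mean vector:
  mean(X_1) = (2 + 8 + 5 + 2 + 2) / 5 = 19/5 = 3.8
  mean(X_2) = (2 + 7 + 4 + 4 + 5) / 5 = 22/5 = 4.4
  x̄ = (3.8, 4.4),  deviation x̄ - mu_0 = (3.8, 4.4) - (1, 2) = (2.8, 2.4).

Step 2 — sample covariance matrix, S[i,j] = (1/(n-1)) · Σ_k (x_{k,i} - mean_i) · (x_{k,j} - mean_j), divisor n-1 = 4:
  S[X_1,X_1] = ((-1.8)·(-1.8) + (4.2)·(4.2) + (1.2)·(1.2) + (-1.8)·(-1.8) + (-1.8)·(-1.8)) / 4 = 28.8/4 = 7.2
  S[X_1,X_2] = ((-1.8)·(-2.4) + (4.2)·(2.6) + (1.2)·(-0.4) + (-1.8)·(-0.4) + (-1.8)·(0.6)) / 4 = 14.4/4 = 3.6
  S[X_2,X_2] = ((-2.4)·(-2.4) + (2.6)·(2.6) + (-0.4)·(-0.4) + (-0.4)·(-0.4) + (0.6)·(0.6)) / 4 = 13.2/4 = 3.3
  S = [[7.2, 3.6],
 [3.6, 3.3]].

Step 3 — invert S. det(S) = 7.2·3.3 - (3.6)² = 10.8.
  S^{-1} = (1/det) · [[d, -b], [-b, a]] = [[0.3056, -0.3333],
 [-0.3333, 0.6667]].

Step 4 — quadratic form (x̄ - mu_0)^T · S^{-1} · (x̄ - mu_0):
  S^{-1} · (x̄ - mu_0) = (0.0556, 0.6667),
  (x̄ - mu_0)^T · [...] = (2.8)·(0.0556) + (2.4)·(0.6667) = 1.7556.

Step 5 — scale by n: T² = 5 · 1.7556 = 8.7778.

T² ≈ 8.7778


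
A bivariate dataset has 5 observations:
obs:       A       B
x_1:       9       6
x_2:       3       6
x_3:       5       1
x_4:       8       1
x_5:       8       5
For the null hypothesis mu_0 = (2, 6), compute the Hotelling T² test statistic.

Step 1 — sample mean vector:
  mean(A) = (9 + 3 + 5 + 8 + 8) / 5 = 33/5 = 6.6
  mean(B) = (6 + 6 + 1 + 1 + 5) / 5 = 19/5 = 3.8
  x̄ = (6.6, 3.8),  deviation x̄ - mu_0 = (6.6, 3.8) - (2, 6) = (4.6, -2.2).

Step 2 — sample covariance matrix, S[i,j] = (1/(n-1)) · Σ_k (x_{k,i} - mean_i) · (x_{k,j} - mean_j), divisor n-1 = 4:
  S[A,A] = ((2.4)·(2.4) + (-3.6)·(-3.6) + (-1.6)·(-1.6) + (1.4)·(1.4) + (1.4)·(1.4)) / 4 = 25.2/4 = 6.3
  S[A,B] = ((2.4)·(2.2) + (-3.6)·(2.2) + (-1.6)·(-2.8) + (1.4)·(-2.8) + (1.4)·(1.2)) / 4 = -0.4/4 = -0.1
  S[B,B] = ((2.2)·(2.2) + (2.2)·(2.2) + (-2.8)·(-2.8) + (-2.8)·(-2.8) + (1.2)·(1.2)) / 4 = 26.8/4 = 6.7
  S = [[6.3, -0.1],
 [-0.1, 6.7]].

Step 3 — invert S. det(S) = 6.3·6.7 - (-0.1)² = 42.2.
  S^{-1} = (1/det) · [[d, -b], [-b, a]] = [[0.1588, 0.0024],
 [0.0024, 0.1493]].

Step 4 — quadratic form (x̄ - mu_0)^T · S^{-1} · (x̄ - mu_0):
  S^{-1} · (x̄ - mu_0) = (0.7251, -0.3175),
  (x̄ - mu_0)^T · [...] = (4.6)·(0.7251) + (-2.2)·(-0.3175) = 4.0341.

Step 5 — scale by n: T² = 5 · 4.0341 = 20.1706.

T² ≈ 20.1706


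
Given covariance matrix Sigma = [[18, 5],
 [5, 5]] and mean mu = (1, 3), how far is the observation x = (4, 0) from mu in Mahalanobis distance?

Step 1 — centre the observation: (x - mu) = (3, -3).

Step 2 — invert Sigma. det(Sigma) = 18·5 - (5)² = 65.
  Sigma^{-1} = (1/det) · [[d, -b], [-b, a]] = [[0.0769, -0.0769],
 [-0.0769, 0.2769]].

Step 3 — form the quadratic (x - mu)^T · Sigma^{-1} · (x - mu):
  Sigma^{-1} · (x - mu) = (0.4615, -1.0615).
  (x - mu)^T · [Sigma^{-1} · (x - mu)] = (3)·(0.4615) + (-3)·(-1.0615) = 4.5692.

Step 4 — take square root: d = √(4.5692) ≈ 2.1376.

d(x, mu) = √(4.5692) ≈ 2.1376


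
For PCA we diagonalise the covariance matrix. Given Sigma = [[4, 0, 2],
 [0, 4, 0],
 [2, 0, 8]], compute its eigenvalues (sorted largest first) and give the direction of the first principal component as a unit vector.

Step 1 — characteristic polynomial p(λ) = det(λI - Sigma) = λ³ - tr·λ² + c_1·λ - det, where tr = trace, c_1 = sum of the principal 2×2 minors, det = det(Sigma):
  tr = 4 + 4 + 8 = 16,
  c_1 = (4·4 - (0)²) + (4·8 - (2)²) + (4·8 - (0)²) = 16 + 28 + 32 = 76,
  det = 4·(4·8 - (0)²) - (0)·((0)·8 - (0)·(2)) + (2)·((0)·(0) - 4·(2)) = 4·(32) - (0)·(0) + (2)·(-8) = 112.
  So p(λ) = λ³ - 16λ² + 76λ - 112.
Step 2 — look for an integer root (rational root theorem: any rational root is an integer divisor of 112). Testing λ = 4:
  p(4) = 64 - 256 + 304 - 112 = 0  ✓
  Dividing out (λ - 4): p(λ) = (λ - 4)(λ² - 12λ + 28).
Step 3 — remaining eigenvalues from the quadratic λ² - 12λ + 28 = 0:
  Δ = 12² - 4·28 = 144 - 112 = 32,  λ = (12 ± √32)/2 = (12 ± 5.6569)/2 ≈ 8.8284 or 3.1716.
  Sorted: λ_1 = 8.8284,  λ_2 = 4,  λ_3 = 3.1716  (check: sum = 16 = tr ✓).

Step 4 — unit eigenvector for λ_1 ≈ 8.8284: v spans the null space of (Sigma - λ_1 I), whose rows are
  r_1 = (-4.8284, 0, 2),  r_2 = (0, -4.8284, 0),  r_3 = (2, 0, -0.8284).
  v is orthogonal to every row, so take v ∝ r_1 × r_2 = ((0)·(0) - (2)·(-4.8284), (2)·(0) - (-4.8284)·(0), (-4.8284)·(-4.8284) - (0)·(0)) ≈ (9.6569, 0, 23.3137).
  Let u = (9.6569, 0, 23.3137).
  ||u|| = √((9.6569)² + (0)² + (23.3137)²) = √(636.7838) ≈ 25.2346,  v_1 = u/||u|| ≈ (0.3827, 0, 0.9239) (||v_1|| = 1).

λ_1 = 8.8284,  λ_2 = 4,  λ_3 = 3.1716;  v_1 ≈ (0.3827, 0, 0.9239)


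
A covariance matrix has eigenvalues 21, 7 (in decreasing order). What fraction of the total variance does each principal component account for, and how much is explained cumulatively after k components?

Step 1 — total variance = trace(Sigma) = Σ λ_i = 21 + 7 = 28.

Step 2 — fraction explained by component i = λ_i / Σ λ:
  PC1: 21/28 = 0.75
  PC2: 7/28 = 0.25

Step 3 — cumulative fraction after k components = (λ_1 + ... + λ_k) / Σ λ:
  k = 1: 21/28 = 0.75
  k = 2: (21 + 7)/28 = 28/28 = 1

Summary (fraction, with percent):

explained: PC1 0.75 (75%), PC2 0.25 (25%);  cumulative: 0.75, 1


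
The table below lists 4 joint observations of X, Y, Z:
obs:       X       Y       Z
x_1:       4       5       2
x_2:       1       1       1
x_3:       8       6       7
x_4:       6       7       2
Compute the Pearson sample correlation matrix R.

Step 1 — column means:
  mean(X) = (4 + 1 + 8 + 6) / 4 = 19/4 = 4.75
  mean(Y) = (5 + 1 + 6 + 7) / 4 = 19/4 = 4.75
  mean(Z) = (2 + 1 + 7 + 2) / 4 = 12/4 = 3

Step 2 — sample variances and covariances s[i,j] = (1/(n-1)) · Σ_k (x_{k,i} - mean_i) · (x_{k,j} - mean_j), with n-1 = 3:
  s[X,X] = ((-0.75)·(-0.75) + (-3.75)·(-3.75) + (3.25)·(3.25) + (1.25)·(1.25)) / 3 = 26.75/3 = 8.9167
  s[X,Y] = ((-0.75)·(0.25) + (-3.75)·(-3.75) + (3.25)·(1.25) + (1.25)·(2.25)) / 3 = 20.75/3 = 6.9167
  s[X,Z] = ((-0.75)·(-1) + (-3.75)·(-2) + (3.25)·(4) + (1.25)·(-1)) / 3 = 20/3 = 6.6667
  s[Y,Y] = ((0.25)·(0.25) + (-3.75)·(-3.75) + (1.25)·(1.25) + (2.25)·(2.25)) / 3 = 20.75/3 = 6.9167
  s[Y,Z] = ((0.25)·(-1) + (-3.75)·(-2) + (1.25)·(4) + (2.25)·(-1)) / 3 = 10/3 = 3.3333
  s[Z,Z] = ((-1)·(-1) + (-2)·(-2) + (4)·(4) + (-1)·(-1)) / 3 = 22/3 = 7.3333
  Sample standard deviations s_i = √(s[i,i]):
  s(X) = √(8.9167) = 2.9861
  s(Y) = √(6.9167) = 2.63
  s(Z) = √(7.3333) = 2.708

Step 3 — r_{ij} = s_{ij} / (s_i · s_j):
  r[X,X] = 1 (diagonal).
  r[X,Y] = 6.9167 / (2.9861 · 2.63) = 6.9167 / 7.8533 = 0.8807
  r[X,Z] = 6.6667 / (2.9861 · 2.708) = 6.6667 / 8.0863 = 0.8244
  r[Y,Y] = 1 (diagonal).
  r[Y,Z] = 3.3333 / (2.63 · 2.708) = 3.3333 / 7.122 = 0.468
  r[Z,Z] = 1 (diagonal).

R is symmetric with unit diagonal. Assembling:

R = [[1, 0.8807, 0.8244],
 [0.8807, 1, 0.468],
 [0.8244, 0.468, 1]]


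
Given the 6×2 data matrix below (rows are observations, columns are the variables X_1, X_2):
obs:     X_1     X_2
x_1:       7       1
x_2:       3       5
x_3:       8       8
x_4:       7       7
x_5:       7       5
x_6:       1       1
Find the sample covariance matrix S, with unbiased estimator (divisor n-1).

Step 1 — column means:
  mean(X_1) = (7 + 3 + 8 + 7 + 7 + 1) / 6 = 33/6 = 5.5
  mean(X_2) = (1 + 5 + 8 + 7 + 5 + 1) / 6 = 27/6 = 4.5

Step 2 — sample covariance S[i,j] = (1/(n-1)) · Σ_k (x_{k,i} - mean_i) · (x_{k,j} - mean_j), with n-1 = 5.
  S[X_1,X_1] = ((1.5)·(1.5) + (-2.5)·(-2.5) + (2.5)·(2.5) + (1.5)·(1.5) + (1.5)·(1.5) + (-4.5)·(-4.5)) / 5 = 39.5/5 = 7.9
  S[X_1,X_2] = ((1.5)·(-3.5) + (-2.5)·(0.5) + (2.5)·(3.5) + (1.5)·(2.5) + (1.5)·(0.5) + (-4.5)·(-3.5)) / 5 = 22.5/5 = 4.5
  S[X_2,X_2] = ((-3.5)·(-3.5) + (0.5)·(0.5) + (3.5)·(3.5) + (2.5)·(2.5) + (0.5)·(0.5) + (-3.5)·(-3.5)) / 5 = 43.5/5 = 8.7

S is symmetric (S[j,i] = S[i,j]). Assembling:

S = [[7.9, 4.5],
 [4.5, 8.7]]


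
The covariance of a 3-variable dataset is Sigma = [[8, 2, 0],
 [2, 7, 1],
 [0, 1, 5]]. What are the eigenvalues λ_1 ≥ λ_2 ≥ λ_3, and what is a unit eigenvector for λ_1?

Step 1 — characteristic polynomial p(λ) = det(λI - Sigma) = λ³ - tr·λ² + c_1·λ - det, where tr = trace, c_1 = sum of the principal 2×2 minors, det = det(Sigma):
  tr = 8 + 7 + 5 = 20,
  c_1 = (8·7 - (2)²) + (8·5 - (0)²) + (7·5 - (1)²) = 52 + 40 + 34 = 126,
  det = 8·(7·5 - (1)²) - (2)·((2)·5 - (1)·(0)) + (0)·((2)·(1) - 7·(0)) = 8·(34) - (2)·(10) + (0)·(2) = 252.
  So p(λ) = λ³ - 20λ² + 126λ - 252.
Step 2 — look for an integer root (rational root theorem: any rational root is an integer divisor of 252). Testing λ = 6:
  p(6) = 216 - 720 + 756 - 252 = 0  ✓
  Dividing out (λ - 6): p(λ) = (λ - 6)(λ² - 14λ + 42).
Step 3 — remaining eigenvalues from the quadratic λ² - 14λ + 42 = 0:
  Δ = 14² - 4·42 = 196 - 168 = 28,  λ = (14 ± √28)/2 = (14 ± 5.2915)/2 ≈ 9.6458 or 4.3542.
  Sorted: λ_1 = 9.6458,  λ_2 = 6,  λ_3 = 4.3542  (check: sum = 20 = tr ✓).

Step 4 — unit eigenvector for λ_1 ≈ 9.6458: v spans the null space of (Sigma - λ_1 I), whose rows are
  r_1 = (-1.6458, 2, 0),  r_2 = (2, -2.6458, 1),  r_3 = (0, 1, -4.6458).
  v is orthogonal to every row, so take v ∝ r_1 × r_2 = ((2)·(1) - (0)·(-2.6458), (0)·(2) - (-1.6458)·(1), (-1.6458)·(-2.6458) - (2)·(2)) ≈ (2, 1.6458, 0.3542).
  Let u = (2, 1.6458, 0.3542).
  ||u|| = √((2)² + (1.6458)² + (0.3542)²) = √(6.834) ≈ 2.6142,  v_1 = u/||u|| ≈ (0.7651, 0.6295, 0.1355) (||v_1|| = 1).

λ_1 = 9.6458,  λ_2 = 6,  λ_3 = 4.3542;  v_1 ≈ (0.7651, 0.6295, 0.1355)


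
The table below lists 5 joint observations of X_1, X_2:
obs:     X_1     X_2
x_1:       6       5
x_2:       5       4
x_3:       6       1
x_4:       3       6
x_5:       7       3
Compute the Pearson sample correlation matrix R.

Step 1 — column means:
  mean(X_1) = (6 + 5 + 6 + 3 + 7) / 5 = 27/5 = 5.4
  mean(X_2) = (5 + 4 + 1 + 6 + 3) / 5 = 19/5 = 3.8

Step 2 — sample variances and covariances s[i,j] = (1/(n-1)) · Σ_k (x_{k,i} - mean_i) · (x_{k,j} - mean_j), with n-1 = 4:
  s[X_1,X_1] = ((0.6)·(0.6) + (-0.4)·(-0.4) + (0.6)·(0.6) + (-2.4)·(-2.4) + (1.6)·(1.6)) / 4 = 9.2/4 = 2.3
  s[X_1,X_2] = ((0.6)·(1.2) + (-0.4)·(0.2) + (0.6)·(-2.8) + (-2.4)·(2.2) + (1.6)·(-0.8)) / 4 = -7.6/4 = -1.9
  s[X_2,X_2] = ((1.2)·(1.2) + (0.2)·(0.2) + (-2.8)·(-2.8) + (2.2)·(2.2) + (-0.8)·(-0.8)) / 4 = 14.8/4 = 3.7
  Sample standard deviations s_i = √(s[i,i]):
  s(X_1) = √(2.3) = 1.5166
  s(X_2) = √(3.7) = 1.9235

Step 3 — r_{ij} = s_{ij} / (s_i · s_j):
  r[X_1,X_1] = 1 (diagonal).
  r[X_1,X_2] = -1.9 / (1.5166 · 1.9235) = -1.9 / 2.9172 = -0.6513
  r[X_2,X_2] = 1 (diagonal).

R is symmetric with unit diagonal. Assembling:

R = [[1, -0.6513],
 [-0.6513, 1]]


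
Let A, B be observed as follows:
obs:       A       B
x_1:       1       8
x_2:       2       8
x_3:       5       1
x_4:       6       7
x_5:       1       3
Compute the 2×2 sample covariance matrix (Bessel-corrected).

Step 1 — column means:
  mean(A) = (1 + 2 + 5 + 6 + 1) / 5 = 15/5 = 3
  mean(B) = (8 + 8 + 1 + 7 + 3) / 5 = 27/5 = 5.4

Step 2 — sample covariance S[i,j] = (1/(n-1)) · Σ_k (x_{k,i} - mean_i) · (x_{k,j} - mean_j), with n-1 = 4.
  S[A,A] = ((-2)·(-2) + (-1)·(-1) + (2)·(2) + (3)·(3) + (-2)·(-2)) / 4 = 22/4 = 5.5
  S[A,B] = ((-2)·(2.6) + (-1)·(2.6) + (2)·(-4.4) + (3)·(1.6) + (-2)·(-2.4)) / 4 = -7/4 = -1.75
  S[B,B] = ((2.6)·(2.6) + (2.6)·(2.6) + (-4.4)·(-4.4) + (1.6)·(1.6) + (-2.4)·(-2.4)) / 4 = 41.2/4 = 10.3

S is symmetric (S[j,i] = S[i,j]). Assembling:

S = [[5.5, -1.75],
 [-1.75, 10.3]]


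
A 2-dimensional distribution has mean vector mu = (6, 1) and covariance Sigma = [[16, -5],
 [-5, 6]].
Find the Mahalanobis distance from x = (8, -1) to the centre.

Step 1 — centre the observation: (x - mu) = (2, -2).

Step 2 — invert Sigma. det(Sigma) = 16·6 - (-5)² = 71.
  Sigma^{-1} = (1/det) · [[d, -b], [-b, a]] = [[0.0845, 0.0704],
 [0.0704, 0.2254]].

Step 3 — form the quadratic (x - mu)^T · Sigma^{-1} · (x - mu):
  Sigma^{-1} · (x - mu) = (0.0282, -0.3099).
  (x - mu)^T · [Sigma^{-1} · (x - mu)] = (2)·(0.0282) + (-2)·(-0.3099) = 0.6761.

Step 4 — take square root: d = √(0.6761) ≈ 0.8222.

d(x, mu) = √(0.6761) ≈ 0.8222


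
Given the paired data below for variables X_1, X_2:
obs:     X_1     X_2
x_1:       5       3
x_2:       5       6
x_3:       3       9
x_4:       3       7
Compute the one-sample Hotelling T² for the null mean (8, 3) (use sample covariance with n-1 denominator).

Step 1 — sample mean vector:
  mean(X_1) = (5 + 5 + 3 + 3) / 4 = 16/4 = 4
  mean(X_2) = (3 + 6 + 9 + 7) / 4 = 25/4 = 6.25
  x̄ = (4, 6.25),  deviation x̄ - mu_0 = (4, 6.25) - (8, 3) = (-4, 3.25).

Step 2 — sample covariance matrix, S[i,j] = (1/(n-1)) · Σ_k (x_{k,i} - mean_i) · (x_{k,j} - mean_j), divisor n-1 = 3:
  S[X_1,X_1] = ((1)·(1) + (1)·(1) + (-1)·(-1) + (-1)·(-1)) / 3 = 4/3 = 1.3333
  S[X_1,X_2] = ((1)·(-3.25) + (1)·(-0.25) + (-1)·(2.75) + (-1)·(0.75)) / 3 = -7/3 = -2.3333
  S[X_2,X_2] = ((-3.25)·(-3.25) + (-0.25)·(-0.25) + (2.75)·(2.75) + (0.75)·(0.75)) / 3 = 18.75/3 = 6.25
  S = [[1.3333, -2.3333],
 [-2.3333, 6.25]].

Step 3 — invert S. det(S) = 1.3333·6.25 - (-2.3333)² = 2.8889.
  S^{-1} = (1/det) · [[d, -b], [-b, a]] = [[2.1635, 0.8077],
 [0.8077, 0.4615]].

Step 4 — quadratic form (x̄ - mu_0)^T · S^{-1} · (x̄ - mu_0):
  S^{-1} · (x̄ - mu_0) = (-6.0288, -1.7308),
  (x̄ - mu_0)^T · [...] = (-4)·(-6.0288) + (3.25)·(-1.7308) = 18.4904.

Step 5 — scale by n: T² = 4 · 18.4904 = 73.9615.

T² ≈ 73.9615


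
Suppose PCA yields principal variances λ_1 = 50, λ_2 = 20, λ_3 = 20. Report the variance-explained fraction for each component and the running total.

Step 1 — total variance = trace(Sigma) = Σ λ_i = 50 + 20 + 20 = 90.

Step 2 — fraction explained by component i = λ_i / Σ λ:
  PC1: 50/90 = 0.5556
  PC2: 20/90 = 0.2222
  PC3: 20/90 = 0.2222

Step 3 — cumulative fraction after k components = (λ_1 + ... + λ_k) / Σ λ:
  k = 1: 50/90 = 0.5556
  k = 2: (50 + 20)/90 = 70/90 = 0.7778
  k = 3: (50 + 20 + 20)/90 = 90/90 = 1

Summary (fraction, with percent):

explained: PC1 0.5556 (55.56%), PC2 0.2222 (22.22%), PC3 0.2222 (22.22%);  cumulative: 0.5556, 0.7778, 1


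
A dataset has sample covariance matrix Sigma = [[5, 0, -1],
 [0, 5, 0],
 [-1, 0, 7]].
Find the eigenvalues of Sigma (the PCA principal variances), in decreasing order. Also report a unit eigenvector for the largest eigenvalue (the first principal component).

Step 1 — characteristic polynomial p(λ) = det(λI - Sigma) = λ³ - tr·λ² + c_1·λ - det, where tr = trace, c_1 = sum of the principal 2×2 minors, det = det(Sigma):
  tr = 5 + 5 + 7 = 17,
  c_1 = (5·5 - (0)²) + (5·7 - (-1)²) + (5·7 - (0)²) = 25 + 34 + 35 = 94,
  det = 5·(5·7 - (0)²) - (0)·((0)·7 - (0)·(-1)) + (-1)·((0)·(0) - 5·(-1)) = 5·(35) - (0)·(0) + (-1)·(5) = 170.
  So p(λ) = λ³ - 17λ² + 94λ - 170.
Step 2 — look for an integer root (rational root theorem: any rational root is an integer divisor of 170). Testing λ = 5:
  p(5) = 125 - 425 + 470 - 170 = 0  ✓
  Dividing out (λ - 5): p(λ) = (λ - 5)(λ² - 12λ + 34).
Step 3 — remaining eigenvalues from the quadratic λ² - 12λ + 34 = 0:
  Δ = 12² - 4·34 = 144 - 136 = 8,  λ = (12 ± √8)/2 = (12 ± 2.8284)/2 ≈ 7.4142 or 4.5858.
  Sorted: λ_1 = 7.4142,  λ_2 = 5,  λ_3 = 4.5858  (check: sum = 17 = tr ✓).

Step 4 — unit eigenvector for λ_1 ≈ 7.4142: v spans the null space of (Sigma - λ_1 I), whose rows are
  r_1 = (-2.4142, 0, -1),  r_2 = (0, -2.4142, 0),  r_3 = (-1, 0, -0.4142).
  v is orthogonal to every row, so take v ∝ r_1 × r_2 = ((0)·(0) - (-1)·(-2.4142), (-1)·(0) - (-2.4142)·(0), (-2.4142)·(-2.4142) - (0)·(0)) ≈ (-2.4142, 0, 5.8284).
  Rescale (multiply by -1 so the first nonzero entry is positive): u = (2.4142, 0, -5.8284).
  ||u|| = √((2.4142)² + (0)² + (-5.8284)²) = √(39.799) ≈ 6.3086,  v_1 = u/||u|| ≈ (0.3827, 0, -0.9239) (||v_1|| = 1).

λ_1 = 7.4142,  λ_2 = 5,  λ_3 = 4.5858;  v_1 ≈ (0.3827, 0, -0.9239)


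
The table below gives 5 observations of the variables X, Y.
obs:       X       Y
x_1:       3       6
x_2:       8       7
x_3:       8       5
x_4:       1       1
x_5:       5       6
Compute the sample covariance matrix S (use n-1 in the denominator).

Step 1 — column means:
  mean(X) = (3 + 8 + 8 + 1 + 5) / 5 = 25/5 = 5
  mean(Y) = (6 + 7 + 5 + 1 + 6) / 5 = 25/5 = 5

Step 2 — sample covariance S[i,j] = (1/(n-1)) · Σ_k (x_{k,i} - mean_i) · (x_{k,j} - mean_j), with n-1 = 4.
  S[X,X] = ((-2)·(-2) + (3)·(3) + (3)·(3) + (-4)·(-4) + (0)·(0)) / 4 = 38/4 = 9.5
  S[X,Y] = ((-2)·(1) + (3)·(2) + (3)·(0) + (-4)·(-4) + (0)·(1)) / 4 = 20/4 = 5
  S[Y,Y] = ((1)·(1) + (2)·(2) + (0)·(0) + (-4)·(-4) + (1)·(1)) / 4 = 22/4 = 5.5

S is symmetric (S[j,i] = S[i,j]). Assembling:

S = [[9.5, 5],
 [5, 5.5]]


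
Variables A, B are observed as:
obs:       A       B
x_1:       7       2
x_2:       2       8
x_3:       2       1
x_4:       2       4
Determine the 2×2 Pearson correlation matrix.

Step 1 — column means:
  mean(A) = (7 + 2 + 2 + 2) / 4 = 13/4 = 3.25
  mean(B) = (2 + 8 + 1 + 4) / 4 = 15/4 = 3.75

Step 2 — sample variances and covariances s[i,j] = (1/(n-1)) · Σ_k (x_{k,i} - mean_i) · (x_{k,j} - mean_j), with n-1 = 3:
  s[A,A] = ((3.75)·(3.75) + (-1.25)·(-1.25) + (-1.25)·(-1.25) + (-1.25)·(-1.25)) / 3 = 18.75/3 = 6.25
  s[A,B] = ((3.75)·(-1.75) + (-1.25)·(4.25) + (-1.25)·(-2.75) + (-1.25)·(0.25)) / 3 = -8.75/3 = -2.9167
  s[B,B] = ((-1.75)·(-1.75) + (4.25)·(4.25) + (-2.75)·(-2.75) + (0.25)·(0.25)) / 3 = 28.75/3 = 9.5833
  Sample standard deviations s_i = √(s[i,i]):
  s(A) = √(6.25) = 2.5
  s(B) = √(9.5833) = 3.0957

Step 3 — r_{ij} = s_{ij} / (s_i · s_j):
  r[A,A] = 1 (diagonal).
  r[A,B] = -2.9167 / (2.5 · 3.0957) = -2.9167 / 7.7392 = -0.3769
  r[B,B] = 1 (diagonal).

R is symmetric with unit diagonal. Assembling:

R = [[1, -0.3769],
 [-0.3769, 1]]


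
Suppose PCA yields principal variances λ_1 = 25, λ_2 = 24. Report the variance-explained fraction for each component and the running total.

Step 1 — total variance = trace(Sigma) = Σ λ_i = 25 + 24 = 49.

Step 2 — fraction explained by component i = λ_i / Σ λ:
  PC1: 25/49 = 0.5102
  PC2: 24/49 = 0.4898

Step 3 — cumulative fraction after k components = (λ_1 + ... + λ_k) / Σ λ:
  k = 1: 25/49 = 0.5102
  k = 2: (25 + 24)/49 = 49/49 = 1

Summary (fraction, with percent):

explained: PC1 0.5102 (51.02%), PC2 0.4898 (48.98%);  cumulative: 0.5102, 1


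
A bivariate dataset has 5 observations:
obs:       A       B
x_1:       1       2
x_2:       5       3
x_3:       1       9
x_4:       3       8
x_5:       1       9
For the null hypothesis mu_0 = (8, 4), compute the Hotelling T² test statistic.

Step 1 — sample mean vector:
  mean(A) = (1 + 5 + 1 + 3 + 1) / 5 = 11/5 = 2.2
  mean(B) = (2 + 3 + 9 + 8 + 9) / 5 = 31/5 = 6.2
  x̄ = (2.2, 6.2),  deviation x̄ - mu_0 = (2.2, 6.2) - (8, 4) = (-5.8, 2.2).

Step 2 — sample covariance matrix, S[i,j] = (1/(n-1)) · Σ_k (x_{k,i} - mean_i) · (x_{k,j} - mean_j), divisor n-1 = 4:
  S[A,A] = ((-1.2)·(-1.2) + (2.8)·(2.8) + (-1.2)·(-1.2) + (0.8)·(0.8) + (-1.2)·(-1.2)) / 4 = 12.8/4 = 3.2
  S[A,B] = ((-1.2)·(-4.2) + (2.8)·(-3.2) + (-1.2)·(2.8) + (0.8)·(1.8) + (-1.2)·(2.8)) / 4 = -9.2/4 = -2.3
  S[B,B] = ((-4.2)·(-4.2) + (-3.2)·(-3.2) + (2.8)·(2.8) + (1.8)·(1.8) + (2.8)·(2.8)) / 4 = 46.8/4 = 11.7
  S = [[3.2, -2.3],
 [-2.3, 11.7]].

Step 3 — invert S. det(S) = 3.2·11.7 - (-2.3)² = 32.15.
  S^{-1} = (1/det) · [[d, -b], [-b, a]] = [[0.3639, 0.0715],
 [0.0715, 0.0995]].

Step 4 — quadratic form (x̄ - mu_0)^T · S^{-1} · (x̄ - mu_0):
  S^{-1} · (x̄ - mu_0) = (-1.9533, -0.196),
  (x̄ - mu_0)^T · [...] = (-5.8)·(-1.9533) + (2.2)·(-0.196) = 10.8983.

Step 5 — scale by n: T² = 5 · 10.8983 = 54.4914.

T² ≈ 54.4914


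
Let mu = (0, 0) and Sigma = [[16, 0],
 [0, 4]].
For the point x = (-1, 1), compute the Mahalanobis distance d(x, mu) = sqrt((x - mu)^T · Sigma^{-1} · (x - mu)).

Step 1 — centre the observation: (x - mu) = (-1, 1).

Step 2 — invert Sigma. det(Sigma) = 16·4 - (0)² = 64.
  Sigma^{-1} = (1/det) · [[d, -b], [-b, a]] = [[0.0625, 0],
 [0, 0.25]].

Step 3 — form the quadratic (x - mu)^T · Sigma^{-1} · (x - mu):
  Sigma^{-1} · (x - mu) = (-0.0625, 0.25).
  (x - mu)^T · [Sigma^{-1} · (x - mu)] = (-1)·(-0.0625) + (1)·(0.25) = 0.3125.

Step 4 — take square root: d = √(0.3125) ≈ 0.559.

d(x, mu) = √(0.3125) ≈ 0.559


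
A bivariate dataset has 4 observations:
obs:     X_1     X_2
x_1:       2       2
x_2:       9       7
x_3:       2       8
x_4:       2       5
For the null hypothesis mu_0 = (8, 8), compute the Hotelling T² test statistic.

Step 1 — sample mean vector:
  mean(X_1) = (2 + 9 + 2 + 2) / 4 = 15/4 = 3.75
  mean(X_2) = (2 + 7 + 8 + 5) / 4 = 22/4 = 5.5
  x̄ = (3.75, 5.5),  deviation x̄ - mu_0 = (3.75, 5.5) - (8, 8) = (-4.25, -2.5).

Step 2 — sample covariance matrix, S[i,j] = (1/(n-1)) · Σ_k (x_{k,i} - mean_i) · (x_{k,j} - mean_j), divisor n-1 = 3:
  S[X_1,X_1] = ((-1.75)·(-1.75) + (5.25)·(5.25) + (-1.75)·(-1.75) + (-1.75)·(-1.75)) / 3 = 36.75/3 = 12.25
  S[X_1,X_2] = ((-1.75)·(-3.5) + (5.25)·(1.5) + (-1.75)·(2.5) + (-1.75)·(-0.5)) / 3 = 10.5/3 = 3.5
  S[X_2,X_2] = ((-3.5)·(-3.5) + (1.5)·(1.5) + (2.5)·(2.5) + (-0.5)·(-0.5)) / 3 = 21/3 = 7
  S = [[12.25, 3.5],
 [3.5, 7]].

Step 3 — invert S. det(S) = 12.25·7 - (3.5)² = 73.5.
  S^{-1} = (1/det) · [[d, -b], [-b, a]] = [[0.0952, -0.0476],
 [-0.0476, 0.1667]].

Step 4 — quadratic form (x̄ - mu_0)^T · S^{-1} · (x̄ - mu_0):
  S^{-1} · (x̄ - mu_0) = (-0.2857, -0.2143),
  (x̄ - mu_0)^T · [...] = (-4.25)·(-0.2857) + (-2.5)·(-0.2143) = 1.75.

Step 5 — scale by n: T² = 4 · 1.75 = 7.

T² ≈ 7


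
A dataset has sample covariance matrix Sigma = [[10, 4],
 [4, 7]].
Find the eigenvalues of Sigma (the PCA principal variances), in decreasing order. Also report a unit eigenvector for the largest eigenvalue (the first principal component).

Step 1 — characteristic polynomial of 2×2 Sigma:
  det(Sigma - λI) = λ² - trace · λ + det = 0.
  trace = 10 + 7 = 17, det = 10·7 - (4)² = 54.
Step 2 — discriminant:
  Δ = trace² - 4·det = 289 - 216 = 73.
Step 3 — eigenvalues:
  λ = (trace ± √Δ)/2 = (17 ± 8.544)/2,
  λ_1 = 12.772,  λ_2 = 4.228.

Step 4 — unit eigenvector for λ_1: solve (Sigma - λ_1 I)v = 0. First row:
  (10 - 12.772)·v_x + (4)·v_y = 0, i.e. (-2.772)·v_x + (4)·v_y = 0,
  so v ∝ (b, λ_1 - a) = (4, 2.772) = u.
  ||u|| = √((4)² + (2.772)²) = √(23.684) ≈ 4.8666,
  v_1 = u/||u|| ≈ (0.8219, 0.5696) (||v_1|| = 1).

λ_1 = 12.772,  λ_2 = 4.228;  v_1 ≈ (0.8219, 0.5696)


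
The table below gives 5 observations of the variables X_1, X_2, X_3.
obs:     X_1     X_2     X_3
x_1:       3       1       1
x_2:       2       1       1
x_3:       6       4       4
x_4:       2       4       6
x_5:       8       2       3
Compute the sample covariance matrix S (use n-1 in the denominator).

Step 1 — column means:
  mean(X_1) = (3 + 2 + 6 + 2 + 8) / 5 = 21/5 = 4.2
  mean(X_2) = (1 + 1 + 4 + 4 + 2) / 5 = 12/5 = 2.4
  mean(X_3) = (1 + 1 + 4 + 6 + 3) / 5 = 15/5 = 3

Step 2 — sample covariance S[i,j] = (1/(n-1)) · Σ_k (x_{k,i} - mean_i) · (x_{k,j} - mean_j), with n-1 = 4.
  S[X_1,X_1] = ((-1.2)·(-1.2) + (-2.2)·(-2.2) + (1.8)·(1.8) + (-2.2)·(-2.2) + (3.8)·(3.8)) / 4 = 28.8/4 = 7.2
  S[X_1,X_2] = ((-1.2)·(-1.4) + (-2.2)·(-1.4) + (1.8)·(1.6) + (-2.2)·(1.6) + (3.8)·(-0.4)) / 4 = 2.6/4 = 0.65
  S[X_1,X_3] = ((-1.2)·(-2) + (-2.2)·(-2) + (1.8)·(1) + (-2.2)·(3) + (3.8)·(0)) / 4 = 2/4 = 0.5
  S[X_2,X_2] = ((-1.4)·(-1.4) + (-1.4)·(-1.4) + (1.6)·(1.6) + (1.6)·(1.6) + (-0.4)·(-0.4)) / 4 = 9.2/4 = 2.3
  S[X_2,X_3] = ((-1.4)·(-2) + (-1.4)·(-2) + (1.6)·(1) + (1.6)·(3) + (-0.4)·(0)) / 4 = 12/4 = 3
  S[X_3,X_3] = ((-2)·(-2) + (-2)·(-2) + (1)·(1) + (3)·(3) + (0)·(0)) / 4 = 18/4 = 4.5

S is symmetric (S[j,i] = S[i,j]). Assembling:

S = [[7.2, 0.65, 0.5],
 [0.65, 2.3, 3],
 [0.5, 3, 4.5]]


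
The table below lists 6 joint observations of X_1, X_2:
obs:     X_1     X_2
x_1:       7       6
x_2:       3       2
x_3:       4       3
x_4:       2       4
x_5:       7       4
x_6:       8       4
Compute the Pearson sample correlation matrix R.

Step 1 — column means:
  mean(X_1) = (7 + 3 + 4 + 2 + 7 + 8) / 6 = 31/6 = 5.1667
  mean(X_2) = (6 + 2 + 3 + 4 + 4 + 4) / 6 = 23/6 = 3.8333

Step 2 — sample variances and covariances s[i,j] = (1/(n-1)) · Σ_k (x_{k,i} - mean_i) · (x_{k,j} - mean_j), with n-1 = 5:
  s[X_1,X_1] = ((1.8333)·(1.8333) + (-2.1667)·(-2.1667) + (-1.1667)·(-1.1667) + (-3.1667)·(-3.1667) + (1.8333)·(1.8333) + (2.8333)·(2.8333)) / 5 = 30.8333/5 = 6.1667
  s[X_1,X_2] = ((1.8333)·(2.1667) + (-2.1667)·(-1.8333) + (-1.1667)·(-0.8333) + (-3.1667)·(0.1667) + (1.8333)·(0.1667) + (2.8333)·(0.1667)) / 5 = 9.1667/5 = 1.8333
  s[X_2,X_2] = ((2.1667)·(2.1667) + (-1.8333)·(-1.8333) + (-0.8333)·(-0.8333) + (0.1667)·(0.1667) + (0.1667)·(0.1667) + (0.1667)·(0.1667)) / 5 = 8.8333/5 = 1.7667
  Sample standard deviations s_i = √(s[i,i]):
  s(X_1) = √(6.1667) = 2.4833
  s(X_2) = √(1.7667) = 1.3292

Step 3 — r_{ij} = s_{ij} / (s_i · s_j):
  r[X_1,X_1] = 1 (diagonal).
  r[X_1,X_2] = 1.8333 / (2.4833 · 1.3292) = 1.8333 / 3.3007 = 0.5554
  r[X_2,X_2] = 1 (diagonal).

R is symmetric with unit diagonal. Assembling:

R = [[1, 0.5554],
 [0.5554, 1]]


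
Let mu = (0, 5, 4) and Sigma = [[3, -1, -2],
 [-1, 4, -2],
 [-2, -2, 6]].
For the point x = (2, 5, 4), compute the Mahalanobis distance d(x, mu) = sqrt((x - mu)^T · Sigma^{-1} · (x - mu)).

Step 1 — centre the observation: (x - mu) = (2, 0, 0).

Step 2 — invert Sigma (cofactor / det for 3×3, or solve directly):
  Sigma^{-1} = [[0.6667, 0.3333, 0.3333],
 [0.3333, 0.4667, 0.2667],
 [0.3333, 0.2667, 0.3667]].

Step 3 — form the quadratic (x - mu)^T · Sigma^{-1} · (x - mu):
  Sigma^{-1} · (x - mu) = (1.3333, 0.6667, 0.6667).
  (x - mu)^T · [Sigma^{-1} · (x - mu)] = (2)·(1.3333) + (0)·(0.6667) + (0)·(0.6667) = 2.6667.

Step 4 — take square root: d = √(2.6667) ≈ 1.633.

d(x, mu) = √(2.6667) ≈ 1.633


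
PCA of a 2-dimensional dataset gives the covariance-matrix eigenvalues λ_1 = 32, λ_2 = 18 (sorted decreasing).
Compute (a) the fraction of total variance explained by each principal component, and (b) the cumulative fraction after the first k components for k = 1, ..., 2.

Step 1 — total variance = trace(Sigma) = Σ λ_i = 32 + 18 = 50.

Step 2 — fraction explained by component i = λ_i / Σ λ:
  PC1: 32/50 = 0.64
  PC2: 18/50 = 0.36

Step 3 — cumulative fraction after k components = (λ_1 + ... + λ_k) / Σ λ:
  k = 1: 32/50 = 0.64
  k = 2: (32 + 18)/50 = 50/50 = 1

Summary (fraction, with percent):

explained: PC1 0.64 (64%), PC2 0.36 (36%);  cumulative: 0.64, 1


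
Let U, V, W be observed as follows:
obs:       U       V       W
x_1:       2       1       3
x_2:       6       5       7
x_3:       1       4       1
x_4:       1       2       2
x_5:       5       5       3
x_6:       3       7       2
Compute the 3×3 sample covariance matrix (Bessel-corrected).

Step 1 — column means:
  mean(U) = (2 + 6 + 1 + 1 + 5 + 3) / 6 = 18/6 = 3
  mean(V) = (1 + 5 + 4 + 2 + 5 + 7) / 6 = 24/6 = 4
  mean(W) = (3 + 7 + 1 + 2 + 3 + 2) / 6 = 18/6 = 3

Step 2 — sample covariance S[i,j] = (1/(n-1)) · Σ_k (x_{k,i} - mean_i) · (x_{k,j} - mean_j), with n-1 = 5.
  S[U,U] = ((-1)·(-1) + (3)·(3) + (-2)·(-2) + (-2)·(-2) + (2)·(2) + (0)·(0)) / 5 = 22/5 = 4.4
  S[U,V] = ((-1)·(-3) + (3)·(1) + (-2)·(0) + (-2)·(-2) + (2)·(1) + (0)·(3)) / 5 = 12/5 = 2.4
  S[U,W] = ((-1)·(0) + (3)·(4) + (-2)·(-2) + (-2)·(-1) + (2)·(0) + (0)·(-1)) / 5 = 18/5 = 3.6
  S[V,V] = ((-3)·(-3) + (1)·(1) + (0)·(0) + (-2)·(-2) + (1)·(1) + (3)·(3)) / 5 = 24/5 = 4.8
  S[V,W] = ((-3)·(0) + (1)·(4) + (0)·(-2) + (-2)·(-1) + (1)·(0) + (3)·(-1)) / 5 = 3/5 = 0.6
  S[W,W] = ((0)·(0) + (4)·(4) + (-2)·(-2) + (-1)·(-1) + (0)·(0) + (-1)·(-1)) / 5 = 22/5 = 4.4

S is symmetric (S[j,i] = S[i,j]). Assembling:

S = [[4.4, 2.4, 3.6],
 [2.4, 4.8, 0.6],
 [3.6, 0.6, 4.4]]


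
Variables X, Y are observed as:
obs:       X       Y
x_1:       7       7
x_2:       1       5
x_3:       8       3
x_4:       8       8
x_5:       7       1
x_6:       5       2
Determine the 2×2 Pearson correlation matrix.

Step 1 — column means:
  mean(X) = (7 + 1 + 8 + 8 + 7 + 5) / 6 = 36/6 = 6
  mean(Y) = (7 + 5 + 3 + 8 + 1 + 2) / 6 = 26/6 = 4.3333

Step 2 — sample variances and covariances s[i,j] = (1/(n-1)) · Σ_k (x_{k,i} - mean_i) · (x_{k,j} - mean_j), with n-1 = 5:
  s[X,X] = ((1)·(1) + (-5)·(-5) + (2)·(2) + (2)·(2) + (1)·(1) + (-1)·(-1)) / 5 = 36/5 = 7.2
  s[X,Y] = ((1)·(2.6667) + (-5)·(0.6667) + (2)·(-1.3333) + (2)·(3.6667) + (1)·(-3.3333) + (-1)·(-2.3333)) / 5 = 3/5 = 0.6
  s[Y,Y] = ((2.6667)·(2.6667) + (0.6667)·(0.6667) + (-1.3333)·(-1.3333) + (3.6667)·(3.6667) + (-3.3333)·(-3.3333) + (-2.3333)·(-2.3333)) / 5 = 39.3333/5 = 7.8667
  Sample standard deviations s_i = √(s[i,i]):
  s(X) = √(7.2) = 2.6833
  s(Y) = √(7.8667) = 2.8048

Step 3 — r_{ij} = s_{ij} / (s_i · s_j):
  r[X,X] = 1 (diagonal).
  r[X,Y] = 0.6 / (2.6833 · 2.8048) = 0.6 / 7.526 = 0.0797
  r[Y,Y] = 1 (diagonal).

R is symmetric with unit diagonal. Assembling:

R = [[1, 0.0797],
 [0.0797, 1]]
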